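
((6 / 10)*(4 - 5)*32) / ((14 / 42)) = -288 / 5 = -57.60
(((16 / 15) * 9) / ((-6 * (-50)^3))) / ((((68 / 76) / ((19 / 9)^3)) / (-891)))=-1433531 / 11953125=-0.12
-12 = -12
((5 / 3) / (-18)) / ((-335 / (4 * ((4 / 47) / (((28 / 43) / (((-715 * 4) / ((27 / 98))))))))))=-3443440 / 2295621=-1.50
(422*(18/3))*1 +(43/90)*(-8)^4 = 202004/45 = 4488.98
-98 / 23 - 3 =-167 / 23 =-7.26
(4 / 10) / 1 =0.40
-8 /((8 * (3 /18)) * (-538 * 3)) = 1 /269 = 0.00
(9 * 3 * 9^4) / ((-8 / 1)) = -22143.38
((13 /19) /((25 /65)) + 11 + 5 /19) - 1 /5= 244 /19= 12.84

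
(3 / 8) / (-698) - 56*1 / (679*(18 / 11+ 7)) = -519037 / 51456560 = -0.01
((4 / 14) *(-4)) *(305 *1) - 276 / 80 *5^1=-10243 / 28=-365.82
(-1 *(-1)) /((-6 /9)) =-1.50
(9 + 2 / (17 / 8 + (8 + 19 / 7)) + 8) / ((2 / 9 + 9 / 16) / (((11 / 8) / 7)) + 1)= 2442330 / 711091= 3.43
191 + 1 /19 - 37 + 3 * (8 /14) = 20717 /133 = 155.77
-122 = -122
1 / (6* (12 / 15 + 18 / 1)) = 5 / 564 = 0.01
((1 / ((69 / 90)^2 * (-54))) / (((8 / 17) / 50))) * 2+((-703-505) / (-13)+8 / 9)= 5391929 / 61893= 87.12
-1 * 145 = -145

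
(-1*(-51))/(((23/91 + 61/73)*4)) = 112931/9640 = 11.71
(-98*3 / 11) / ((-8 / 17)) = 2499 / 44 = 56.80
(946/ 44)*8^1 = 172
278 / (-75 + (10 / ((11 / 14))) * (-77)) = -278 / 1055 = -0.26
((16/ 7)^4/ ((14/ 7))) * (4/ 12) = 32768/ 7203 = 4.55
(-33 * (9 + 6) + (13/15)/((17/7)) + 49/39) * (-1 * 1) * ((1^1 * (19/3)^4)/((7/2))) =426300060434/1879605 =226803.00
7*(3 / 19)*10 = 210 / 19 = 11.05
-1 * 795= -795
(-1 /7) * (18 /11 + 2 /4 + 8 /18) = -73 /198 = -0.37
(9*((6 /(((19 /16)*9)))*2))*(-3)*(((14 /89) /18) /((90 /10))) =-448 /15219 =-0.03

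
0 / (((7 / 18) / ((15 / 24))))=0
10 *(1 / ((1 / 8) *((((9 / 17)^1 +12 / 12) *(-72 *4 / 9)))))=-85 / 52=-1.63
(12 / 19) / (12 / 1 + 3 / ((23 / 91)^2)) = 2116 / 197543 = 0.01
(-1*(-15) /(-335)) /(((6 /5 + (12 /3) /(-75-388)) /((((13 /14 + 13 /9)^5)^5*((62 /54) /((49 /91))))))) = -193358161.34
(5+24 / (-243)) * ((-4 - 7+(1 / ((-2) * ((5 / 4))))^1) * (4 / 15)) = -30172 / 2025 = -14.90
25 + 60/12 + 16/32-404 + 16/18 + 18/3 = -6599/18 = -366.61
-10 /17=-0.59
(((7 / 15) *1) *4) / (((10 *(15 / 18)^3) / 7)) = 7056 / 3125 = 2.26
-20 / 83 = -0.24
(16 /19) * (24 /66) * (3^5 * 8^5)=2438315.48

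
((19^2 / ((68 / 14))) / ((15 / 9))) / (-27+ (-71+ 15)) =-7581 / 14110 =-0.54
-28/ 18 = -14/ 9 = -1.56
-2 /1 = -2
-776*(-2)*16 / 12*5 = 31040 / 3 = 10346.67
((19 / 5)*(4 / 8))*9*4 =68.40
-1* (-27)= 27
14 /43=0.33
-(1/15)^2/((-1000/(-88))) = -11/28125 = -0.00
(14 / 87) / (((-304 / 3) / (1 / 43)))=-7 / 189544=-0.00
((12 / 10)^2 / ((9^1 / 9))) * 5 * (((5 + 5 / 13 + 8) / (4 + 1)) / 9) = 696 / 325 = 2.14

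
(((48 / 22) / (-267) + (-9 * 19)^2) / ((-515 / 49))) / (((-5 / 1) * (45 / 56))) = 78552298664 / 113441625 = 692.45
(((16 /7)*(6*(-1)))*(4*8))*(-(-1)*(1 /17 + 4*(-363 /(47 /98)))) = 7431121920 /5593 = 1328646.87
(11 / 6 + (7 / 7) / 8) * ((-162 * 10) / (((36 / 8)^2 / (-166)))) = 78020 / 3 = 26006.67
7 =7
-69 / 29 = -2.38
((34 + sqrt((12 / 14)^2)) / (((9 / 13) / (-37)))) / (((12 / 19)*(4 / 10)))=-2787395 / 378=-7374.06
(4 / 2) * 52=104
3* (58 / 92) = 87 / 46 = 1.89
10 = 10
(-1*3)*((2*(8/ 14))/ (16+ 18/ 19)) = -228/ 1127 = -0.20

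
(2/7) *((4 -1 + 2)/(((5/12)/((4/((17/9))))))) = 864/119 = 7.26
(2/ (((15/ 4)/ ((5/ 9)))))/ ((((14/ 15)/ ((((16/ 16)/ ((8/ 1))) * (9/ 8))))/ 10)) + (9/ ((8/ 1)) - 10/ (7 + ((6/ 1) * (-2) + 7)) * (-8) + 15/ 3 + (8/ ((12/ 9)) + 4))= 396/ 7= 56.57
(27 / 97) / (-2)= -27 / 194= -0.14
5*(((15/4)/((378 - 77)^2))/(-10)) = -15/724808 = -0.00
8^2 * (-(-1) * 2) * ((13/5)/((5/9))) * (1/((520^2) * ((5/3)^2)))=162/203125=0.00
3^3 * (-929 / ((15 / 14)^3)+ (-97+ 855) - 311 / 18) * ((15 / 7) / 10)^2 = -886293 / 49000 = -18.09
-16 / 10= -8 / 5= -1.60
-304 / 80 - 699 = -3514 / 5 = -702.80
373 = 373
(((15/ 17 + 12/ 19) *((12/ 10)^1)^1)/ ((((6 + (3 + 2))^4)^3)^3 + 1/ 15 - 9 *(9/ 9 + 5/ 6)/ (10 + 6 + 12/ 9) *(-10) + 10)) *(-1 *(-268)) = 122664672/ 7788140733451437263831544538919425004704811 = 0.00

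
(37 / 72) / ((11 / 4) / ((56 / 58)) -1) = 518 / 1863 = 0.28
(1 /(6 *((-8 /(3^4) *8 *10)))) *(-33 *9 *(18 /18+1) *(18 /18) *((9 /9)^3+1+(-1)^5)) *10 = 8019 /64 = 125.30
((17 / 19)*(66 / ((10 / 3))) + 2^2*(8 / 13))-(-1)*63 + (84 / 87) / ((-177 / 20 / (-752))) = 1047365492 / 6339255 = 165.22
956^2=913936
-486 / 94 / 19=-243 / 893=-0.27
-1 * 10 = -10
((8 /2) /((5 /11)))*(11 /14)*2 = 484 /35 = 13.83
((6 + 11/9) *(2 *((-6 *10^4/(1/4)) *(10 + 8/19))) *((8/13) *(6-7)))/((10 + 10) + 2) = 19200000/19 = 1010526.32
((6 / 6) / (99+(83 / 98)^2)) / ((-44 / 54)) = -129654 / 10534535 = -0.01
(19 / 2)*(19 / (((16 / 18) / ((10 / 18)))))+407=8317 / 16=519.81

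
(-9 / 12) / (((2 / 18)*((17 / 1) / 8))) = -54 / 17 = -3.18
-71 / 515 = -0.14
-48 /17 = -2.82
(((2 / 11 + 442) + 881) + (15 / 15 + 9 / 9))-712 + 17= 6932 / 11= 630.18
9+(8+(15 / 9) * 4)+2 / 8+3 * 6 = 503 / 12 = 41.92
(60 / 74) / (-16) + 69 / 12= 5.70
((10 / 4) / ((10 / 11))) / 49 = 11 / 196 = 0.06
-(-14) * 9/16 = 63/8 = 7.88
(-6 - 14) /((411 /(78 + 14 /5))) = -1616 /411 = -3.93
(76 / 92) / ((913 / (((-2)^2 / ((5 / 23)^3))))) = 0.35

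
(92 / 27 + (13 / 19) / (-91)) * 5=61045 / 3591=17.00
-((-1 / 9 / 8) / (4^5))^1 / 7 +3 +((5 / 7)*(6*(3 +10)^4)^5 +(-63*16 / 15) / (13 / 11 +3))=6265036359862053061074150900621427 / 59351040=105558998795337926025797500.00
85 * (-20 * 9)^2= 2754000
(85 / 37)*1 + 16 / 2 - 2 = 307 / 37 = 8.30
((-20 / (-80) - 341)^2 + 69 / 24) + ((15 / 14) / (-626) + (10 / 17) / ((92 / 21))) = 1591556628995 / 13706896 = 116113.57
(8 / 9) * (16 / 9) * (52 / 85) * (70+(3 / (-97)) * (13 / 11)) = 496877056 / 7346295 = 67.64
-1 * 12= -12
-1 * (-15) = 15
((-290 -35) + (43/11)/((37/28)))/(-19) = 16.95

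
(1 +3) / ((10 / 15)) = 6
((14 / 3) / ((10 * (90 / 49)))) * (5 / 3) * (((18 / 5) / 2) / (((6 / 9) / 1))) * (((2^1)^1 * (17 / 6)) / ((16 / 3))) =5831 / 4800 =1.21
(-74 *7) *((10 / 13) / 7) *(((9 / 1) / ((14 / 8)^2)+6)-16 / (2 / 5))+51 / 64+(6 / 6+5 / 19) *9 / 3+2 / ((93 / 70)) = 1774.19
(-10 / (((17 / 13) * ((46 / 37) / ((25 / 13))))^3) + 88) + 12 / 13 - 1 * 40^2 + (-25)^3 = -53316823125921 / 3108376492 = -17152.63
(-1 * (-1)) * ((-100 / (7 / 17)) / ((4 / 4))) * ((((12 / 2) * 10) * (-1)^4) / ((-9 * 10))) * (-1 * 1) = -3400 / 21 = -161.90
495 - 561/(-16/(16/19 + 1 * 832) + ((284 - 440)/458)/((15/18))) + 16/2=879036526/484607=1813.92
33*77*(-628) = -1595748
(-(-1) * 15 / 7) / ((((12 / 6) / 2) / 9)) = 135 / 7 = 19.29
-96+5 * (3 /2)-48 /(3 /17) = -721 /2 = -360.50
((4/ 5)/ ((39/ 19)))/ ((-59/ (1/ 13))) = -76/ 149565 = -0.00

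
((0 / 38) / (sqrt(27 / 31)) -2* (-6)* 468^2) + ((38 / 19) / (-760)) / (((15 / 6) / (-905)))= 499374901 / 190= 2628288.95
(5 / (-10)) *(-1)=1 / 2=0.50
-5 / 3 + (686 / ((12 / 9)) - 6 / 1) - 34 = 2837 / 6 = 472.83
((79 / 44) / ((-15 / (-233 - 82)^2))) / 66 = -174195 / 968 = -179.95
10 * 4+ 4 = 44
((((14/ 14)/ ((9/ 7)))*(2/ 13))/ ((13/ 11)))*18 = 308/ 169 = 1.82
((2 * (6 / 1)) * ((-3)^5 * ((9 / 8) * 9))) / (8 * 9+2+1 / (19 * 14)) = -7853517 / 19685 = -398.96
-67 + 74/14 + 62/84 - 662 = -30365/42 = -722.98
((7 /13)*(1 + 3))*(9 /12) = 21 /13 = 1.62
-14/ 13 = -1.08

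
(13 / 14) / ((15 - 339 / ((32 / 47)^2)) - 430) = -6656 / 8216677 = -0.00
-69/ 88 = -0.78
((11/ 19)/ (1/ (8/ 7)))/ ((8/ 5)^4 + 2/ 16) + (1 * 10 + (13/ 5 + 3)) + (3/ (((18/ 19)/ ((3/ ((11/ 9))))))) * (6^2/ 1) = 72185938712/ 244269795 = 295.52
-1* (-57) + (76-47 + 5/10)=173/2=86.50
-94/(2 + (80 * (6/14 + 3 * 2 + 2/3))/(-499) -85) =985026/881677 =1.12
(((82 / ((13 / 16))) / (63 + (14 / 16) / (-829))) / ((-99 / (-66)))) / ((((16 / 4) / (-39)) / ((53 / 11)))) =-230581376 / 4595899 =-50.17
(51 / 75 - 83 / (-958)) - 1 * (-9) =9.77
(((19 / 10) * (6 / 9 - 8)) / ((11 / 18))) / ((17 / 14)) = -1596 / 85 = -18.78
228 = 228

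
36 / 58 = 18 / 29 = 0.62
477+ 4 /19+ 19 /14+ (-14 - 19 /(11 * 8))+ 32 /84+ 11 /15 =27239073 /58520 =465.47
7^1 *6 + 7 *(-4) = 14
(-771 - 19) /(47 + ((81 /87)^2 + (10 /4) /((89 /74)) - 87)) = 29565355 /1386747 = 21.32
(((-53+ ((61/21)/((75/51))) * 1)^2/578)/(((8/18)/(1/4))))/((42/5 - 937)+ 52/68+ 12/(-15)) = -44849809/16438005500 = -0.00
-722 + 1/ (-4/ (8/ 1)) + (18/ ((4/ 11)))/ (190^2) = -52272701/ 72200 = -724.00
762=762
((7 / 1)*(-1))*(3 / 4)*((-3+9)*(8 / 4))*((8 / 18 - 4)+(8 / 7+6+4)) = -478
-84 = -84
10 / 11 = 0.91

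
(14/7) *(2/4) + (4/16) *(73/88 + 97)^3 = 638057736417/2725888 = 234073.35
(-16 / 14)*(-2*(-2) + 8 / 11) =-416 / 77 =-5.40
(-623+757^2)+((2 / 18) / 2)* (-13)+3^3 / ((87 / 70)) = 298817335 / 522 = 572447.00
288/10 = 144/5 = 28.80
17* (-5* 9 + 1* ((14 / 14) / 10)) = -7633 / 10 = -763.30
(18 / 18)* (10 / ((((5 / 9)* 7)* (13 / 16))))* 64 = 18432 / 91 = 202.55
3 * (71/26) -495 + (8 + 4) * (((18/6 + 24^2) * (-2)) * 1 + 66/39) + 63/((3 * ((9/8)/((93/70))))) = -143377/10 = -14337.70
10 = 10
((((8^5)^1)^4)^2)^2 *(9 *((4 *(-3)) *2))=-381638965992131015189992260160470399418736521725133694954266939479205871616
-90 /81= -10 /9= -1.11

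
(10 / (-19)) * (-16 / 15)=32 / 57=0.56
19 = 19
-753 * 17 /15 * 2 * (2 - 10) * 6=409632 /5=81926.40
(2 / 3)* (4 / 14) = 0.19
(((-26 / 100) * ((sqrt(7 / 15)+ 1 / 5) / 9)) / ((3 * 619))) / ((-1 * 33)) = 13 / 137882250+ 13 * sqrt(105) / 413646750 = 0.00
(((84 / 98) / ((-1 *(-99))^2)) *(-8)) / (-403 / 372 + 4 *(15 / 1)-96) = 64 / 3392235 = 0.00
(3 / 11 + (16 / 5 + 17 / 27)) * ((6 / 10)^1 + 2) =79196 / 7425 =10.67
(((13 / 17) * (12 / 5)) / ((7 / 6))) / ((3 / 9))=2808 / 595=4.72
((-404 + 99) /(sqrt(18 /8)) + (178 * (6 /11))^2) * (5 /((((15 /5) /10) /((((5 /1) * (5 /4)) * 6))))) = 2092538750 /363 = 5764569.56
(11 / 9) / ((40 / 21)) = 77 / 120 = 0.64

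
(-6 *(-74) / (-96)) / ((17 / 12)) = -111 / 34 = -3.26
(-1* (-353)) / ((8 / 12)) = 1059 / 2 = 529.50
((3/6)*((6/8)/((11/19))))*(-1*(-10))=285/44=6.48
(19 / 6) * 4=38 / 3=12.67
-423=-423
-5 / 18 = -0.28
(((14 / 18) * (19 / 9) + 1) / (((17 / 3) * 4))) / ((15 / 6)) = 107 / 2295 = 0.05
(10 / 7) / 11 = 10 / 77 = 0.13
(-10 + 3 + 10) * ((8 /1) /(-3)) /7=-8 /7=-1.14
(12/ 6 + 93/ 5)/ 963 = 103/ 4815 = 0.02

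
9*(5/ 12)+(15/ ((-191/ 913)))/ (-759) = 67555/ 17572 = 3.84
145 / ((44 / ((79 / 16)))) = 11455 / 704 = 16.27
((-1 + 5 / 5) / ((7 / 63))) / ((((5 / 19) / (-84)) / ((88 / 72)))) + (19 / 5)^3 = 6859 / 125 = 54.87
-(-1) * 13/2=13/2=6.50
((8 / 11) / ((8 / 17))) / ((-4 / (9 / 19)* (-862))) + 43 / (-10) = -15492823 / 3603160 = -4.30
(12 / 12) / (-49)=-1 / 49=-0.02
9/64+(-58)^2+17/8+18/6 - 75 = 210833/64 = 3294.27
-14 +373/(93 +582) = -9077/675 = -13.45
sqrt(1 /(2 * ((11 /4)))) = sqrt(22) /11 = 0.43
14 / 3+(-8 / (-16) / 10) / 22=6163 / 1320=4.67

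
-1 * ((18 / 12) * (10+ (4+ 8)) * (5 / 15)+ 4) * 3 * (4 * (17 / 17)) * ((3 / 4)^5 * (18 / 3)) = -32805 / 128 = -256.29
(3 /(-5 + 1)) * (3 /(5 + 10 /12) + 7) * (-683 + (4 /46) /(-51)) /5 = 769.84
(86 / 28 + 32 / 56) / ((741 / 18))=153 / 1729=0.09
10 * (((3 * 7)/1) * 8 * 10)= 16800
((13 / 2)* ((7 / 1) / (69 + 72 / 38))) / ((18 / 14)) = 12103 / 24246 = 0.50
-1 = -1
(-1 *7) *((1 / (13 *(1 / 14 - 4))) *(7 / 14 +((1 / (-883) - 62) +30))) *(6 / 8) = -8177757 / 2525380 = -3.24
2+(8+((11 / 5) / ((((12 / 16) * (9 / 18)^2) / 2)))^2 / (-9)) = -103654 / 2025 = -51.19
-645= -645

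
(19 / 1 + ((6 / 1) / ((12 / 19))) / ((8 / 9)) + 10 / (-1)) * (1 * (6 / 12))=315 / 32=9.84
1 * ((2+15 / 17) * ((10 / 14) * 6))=210 / 17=12.35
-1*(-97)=97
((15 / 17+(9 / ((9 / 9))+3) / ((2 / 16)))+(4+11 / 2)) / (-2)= -3617 / 68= -53.19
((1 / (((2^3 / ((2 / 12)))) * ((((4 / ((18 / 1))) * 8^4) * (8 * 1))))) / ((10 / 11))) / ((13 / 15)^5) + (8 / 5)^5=25515076337849023 / 2433305804800000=10.49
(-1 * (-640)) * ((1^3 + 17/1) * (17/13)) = 195840/13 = 15064.62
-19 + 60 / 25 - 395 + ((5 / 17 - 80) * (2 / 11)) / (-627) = -411.58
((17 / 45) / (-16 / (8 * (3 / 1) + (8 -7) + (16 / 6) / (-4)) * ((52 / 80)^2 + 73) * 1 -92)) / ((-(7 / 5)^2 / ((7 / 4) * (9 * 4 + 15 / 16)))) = 30559625 / 344073408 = 0.09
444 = 444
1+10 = 11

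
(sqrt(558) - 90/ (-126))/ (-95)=-3*sqrt(62)/ 95 - 1/ 133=-0.26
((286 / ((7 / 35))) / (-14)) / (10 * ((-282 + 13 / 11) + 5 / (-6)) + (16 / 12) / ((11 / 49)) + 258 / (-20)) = 235950 / 6522229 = 0.04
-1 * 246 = -246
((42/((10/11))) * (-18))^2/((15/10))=11525976/25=461039.04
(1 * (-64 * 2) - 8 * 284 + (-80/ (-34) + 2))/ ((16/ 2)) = -20363/ 68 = -299.46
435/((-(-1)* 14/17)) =7395/14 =528.21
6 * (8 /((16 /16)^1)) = 48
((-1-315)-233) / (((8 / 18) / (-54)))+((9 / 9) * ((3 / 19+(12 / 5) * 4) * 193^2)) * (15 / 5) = 219852603 / 190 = 1157118.96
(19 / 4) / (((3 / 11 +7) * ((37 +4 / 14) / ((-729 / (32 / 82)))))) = -32.72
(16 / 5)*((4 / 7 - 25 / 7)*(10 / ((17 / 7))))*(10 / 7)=-960 / 17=-56.47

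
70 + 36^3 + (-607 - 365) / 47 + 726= 2229272 / 47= 47431.32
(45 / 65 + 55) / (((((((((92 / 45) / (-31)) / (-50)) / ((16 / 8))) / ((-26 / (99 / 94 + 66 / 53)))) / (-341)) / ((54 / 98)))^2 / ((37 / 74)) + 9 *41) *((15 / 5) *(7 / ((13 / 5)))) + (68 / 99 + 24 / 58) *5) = 12229226141238516240101700000 / 655657848851255507082065970313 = 0.02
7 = 7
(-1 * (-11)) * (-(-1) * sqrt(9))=33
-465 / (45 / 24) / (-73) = 248 / 73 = 3.40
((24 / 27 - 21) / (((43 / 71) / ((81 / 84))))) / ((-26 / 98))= 269871 / 2236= 120.69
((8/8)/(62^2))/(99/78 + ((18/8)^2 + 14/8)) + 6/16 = 0.38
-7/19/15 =-0.02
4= 4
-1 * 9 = -9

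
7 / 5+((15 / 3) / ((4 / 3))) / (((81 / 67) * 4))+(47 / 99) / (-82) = 2113609 / 974160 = 2.17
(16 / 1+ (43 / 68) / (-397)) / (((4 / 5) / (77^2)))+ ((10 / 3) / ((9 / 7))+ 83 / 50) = 8642650857947 / 72889200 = 118572.45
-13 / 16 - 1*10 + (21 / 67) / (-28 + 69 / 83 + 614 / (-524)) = -7150735637 / 660663952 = -10.82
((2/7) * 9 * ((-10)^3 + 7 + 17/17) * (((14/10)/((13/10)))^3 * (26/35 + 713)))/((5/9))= -224814610944/54925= -4093119.91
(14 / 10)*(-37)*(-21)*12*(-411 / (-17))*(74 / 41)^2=146894510448 / 142885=1028061.10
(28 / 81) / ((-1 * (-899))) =28 / 72819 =0.00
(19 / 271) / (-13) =-19 / 3523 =-0.01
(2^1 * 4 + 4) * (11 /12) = 11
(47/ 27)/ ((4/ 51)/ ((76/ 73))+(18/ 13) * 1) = 197353/ 165519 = 1.19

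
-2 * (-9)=18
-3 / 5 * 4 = -12 / 5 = -2.40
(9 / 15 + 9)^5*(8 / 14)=1019215872 / 21875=46592.73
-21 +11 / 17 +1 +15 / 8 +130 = 15303 / 136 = 112.52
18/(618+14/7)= 9/310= 0.03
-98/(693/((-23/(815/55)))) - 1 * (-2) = 2.22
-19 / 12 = -1.58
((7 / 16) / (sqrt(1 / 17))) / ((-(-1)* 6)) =7* sqrt(17) / 96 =0.30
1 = 1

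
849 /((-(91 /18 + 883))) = -15282 /15985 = -0.96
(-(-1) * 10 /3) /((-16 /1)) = -5 /24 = -0.21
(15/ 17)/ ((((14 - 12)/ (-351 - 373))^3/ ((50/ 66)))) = -5929741000/ 187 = -31709844.92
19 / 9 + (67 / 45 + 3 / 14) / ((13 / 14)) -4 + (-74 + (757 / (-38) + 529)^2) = 218861422657 / 844740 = 259087.32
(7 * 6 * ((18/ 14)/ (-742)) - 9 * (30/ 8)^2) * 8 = -751707/ 742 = -1013.08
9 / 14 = 0.64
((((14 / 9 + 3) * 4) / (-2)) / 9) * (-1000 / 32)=5125 / 162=31.64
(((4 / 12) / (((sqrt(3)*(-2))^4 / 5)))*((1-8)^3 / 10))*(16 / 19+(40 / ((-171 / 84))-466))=4739231 / 24624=192.46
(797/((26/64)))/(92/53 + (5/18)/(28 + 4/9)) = 692076544/615797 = 1123.87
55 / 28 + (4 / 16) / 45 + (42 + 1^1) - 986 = -592849 / 630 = -941.03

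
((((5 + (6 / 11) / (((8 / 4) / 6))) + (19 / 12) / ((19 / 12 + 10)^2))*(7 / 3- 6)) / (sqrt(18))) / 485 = -1412941*sqrt(2) / 168672330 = -0.01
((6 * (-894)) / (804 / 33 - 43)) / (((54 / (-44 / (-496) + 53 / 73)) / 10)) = 12087625 / 278349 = 43.43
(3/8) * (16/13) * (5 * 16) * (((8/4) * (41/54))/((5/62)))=81344/117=695.25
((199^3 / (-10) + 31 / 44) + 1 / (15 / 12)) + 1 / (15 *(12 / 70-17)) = -306349822189 / 388740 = -788058.40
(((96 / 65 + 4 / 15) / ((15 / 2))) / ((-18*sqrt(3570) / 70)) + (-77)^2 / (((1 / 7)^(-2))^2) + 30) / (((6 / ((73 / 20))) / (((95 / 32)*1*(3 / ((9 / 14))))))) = 2206717 / 8064 - 9709*sqrt(3570) / 4548960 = 273.52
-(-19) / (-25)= -19 / 25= -0.76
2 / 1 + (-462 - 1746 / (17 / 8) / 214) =-843724 / 1819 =-463.84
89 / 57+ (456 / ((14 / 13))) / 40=48467 / 3990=12.15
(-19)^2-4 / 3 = 1079 / 3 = 359.67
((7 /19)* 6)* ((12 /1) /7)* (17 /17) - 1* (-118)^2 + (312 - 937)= -14545.21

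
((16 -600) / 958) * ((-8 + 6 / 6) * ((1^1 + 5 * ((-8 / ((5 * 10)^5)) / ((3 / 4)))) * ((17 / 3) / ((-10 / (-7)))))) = 712605347132 / 42099609375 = 16.93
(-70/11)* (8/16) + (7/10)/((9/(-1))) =-3227/990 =-3.26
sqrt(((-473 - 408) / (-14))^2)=881 / 14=62.93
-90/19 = -4.74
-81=-81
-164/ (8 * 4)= -41/ 8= -5.12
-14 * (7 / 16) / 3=-49 / 24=-2.04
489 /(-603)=-163 /201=-0.81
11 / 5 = 2.20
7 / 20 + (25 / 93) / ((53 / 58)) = 63503 / 98580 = 0.64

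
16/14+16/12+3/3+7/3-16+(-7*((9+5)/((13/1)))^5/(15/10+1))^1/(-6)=-123643378/12995255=-9.51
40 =40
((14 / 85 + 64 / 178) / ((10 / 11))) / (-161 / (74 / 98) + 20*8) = -73371 / 6770675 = -0.01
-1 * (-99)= 99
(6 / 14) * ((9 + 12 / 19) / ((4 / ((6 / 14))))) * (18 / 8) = 14823 / 14896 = 1.00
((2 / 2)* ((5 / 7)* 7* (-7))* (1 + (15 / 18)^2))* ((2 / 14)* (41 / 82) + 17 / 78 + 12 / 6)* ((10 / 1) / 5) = -271.55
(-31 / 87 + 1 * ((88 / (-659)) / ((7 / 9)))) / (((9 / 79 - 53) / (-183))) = -1021179833 / 558920306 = -1.83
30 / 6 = 5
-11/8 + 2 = 5/8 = 0.62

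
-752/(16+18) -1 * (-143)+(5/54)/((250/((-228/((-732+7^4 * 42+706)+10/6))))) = 46615568302/385627575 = 120.88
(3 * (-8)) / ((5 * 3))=-8 / 5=-1.60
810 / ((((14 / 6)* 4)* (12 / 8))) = 405 / 7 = 57.86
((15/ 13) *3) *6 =270/ 13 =20.77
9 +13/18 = 175/18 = 9.72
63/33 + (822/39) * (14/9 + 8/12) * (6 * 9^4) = 263664993/143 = 1843811.14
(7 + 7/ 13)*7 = 52.77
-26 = -26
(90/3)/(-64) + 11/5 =277/160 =1.73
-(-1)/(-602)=-0.00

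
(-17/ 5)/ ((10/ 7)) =-2.38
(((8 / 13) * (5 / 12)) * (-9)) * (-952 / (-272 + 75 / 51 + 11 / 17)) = -121380 / 14911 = -8.14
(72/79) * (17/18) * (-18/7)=-1224/553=-2.21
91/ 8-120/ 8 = -29/ 8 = -3.62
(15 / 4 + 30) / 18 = 15 / 8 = 1.88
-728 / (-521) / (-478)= -364 / 124519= -0.00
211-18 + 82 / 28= 2743 / 14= 195.93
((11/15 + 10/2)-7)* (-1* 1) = 19/15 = 1.27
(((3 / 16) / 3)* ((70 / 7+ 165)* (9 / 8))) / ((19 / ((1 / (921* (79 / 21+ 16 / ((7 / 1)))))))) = 11025 / 94821248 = 0.00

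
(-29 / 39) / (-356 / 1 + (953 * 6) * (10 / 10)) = -29 / 209118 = -0.00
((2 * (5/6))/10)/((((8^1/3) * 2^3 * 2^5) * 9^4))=1/26873856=0.00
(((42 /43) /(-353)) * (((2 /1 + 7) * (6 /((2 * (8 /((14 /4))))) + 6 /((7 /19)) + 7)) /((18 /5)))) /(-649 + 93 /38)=785175 /2983462808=0.00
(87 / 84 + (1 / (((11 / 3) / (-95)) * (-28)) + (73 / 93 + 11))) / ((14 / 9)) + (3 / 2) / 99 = 443717 / 50127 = 8.85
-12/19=-0.63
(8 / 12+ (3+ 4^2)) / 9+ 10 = 329 / 27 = 12.19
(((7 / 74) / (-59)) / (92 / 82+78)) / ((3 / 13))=-3731 / 42489912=-0.00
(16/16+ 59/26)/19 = 85/494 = 0.17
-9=-9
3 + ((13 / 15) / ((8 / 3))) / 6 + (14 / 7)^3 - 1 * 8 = 3.05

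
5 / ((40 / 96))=12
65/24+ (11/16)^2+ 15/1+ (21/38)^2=5125315/277248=18.49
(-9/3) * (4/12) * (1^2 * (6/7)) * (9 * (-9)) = 486/7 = 69.43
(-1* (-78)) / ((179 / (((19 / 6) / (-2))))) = -247 / 358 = -0.69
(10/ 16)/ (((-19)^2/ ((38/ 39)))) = 5/ 2964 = 0.00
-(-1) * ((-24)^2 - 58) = 518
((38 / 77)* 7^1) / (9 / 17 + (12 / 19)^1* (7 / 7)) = 12274 / 4125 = 2.98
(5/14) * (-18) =-45/7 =-6.43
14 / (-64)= -7 / 32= -0.22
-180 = -180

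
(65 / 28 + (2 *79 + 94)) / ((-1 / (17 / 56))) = -121057 / 1568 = -77.20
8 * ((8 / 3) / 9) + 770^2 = 16008364 / 27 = 592902.37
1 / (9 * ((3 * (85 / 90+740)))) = 2 / 40011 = 0.00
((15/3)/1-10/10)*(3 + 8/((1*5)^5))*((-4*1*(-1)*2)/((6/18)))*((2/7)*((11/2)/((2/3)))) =14862672/21875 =679.44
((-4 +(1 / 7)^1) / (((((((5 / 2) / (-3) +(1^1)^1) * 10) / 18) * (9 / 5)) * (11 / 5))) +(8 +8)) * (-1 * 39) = -16458 / 77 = -213.74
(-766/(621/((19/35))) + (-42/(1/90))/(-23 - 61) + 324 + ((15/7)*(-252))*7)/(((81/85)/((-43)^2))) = -2330839901687/352107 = -6619692.03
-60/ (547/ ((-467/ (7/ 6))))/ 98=84060/ 187621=0.45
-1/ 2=-0.50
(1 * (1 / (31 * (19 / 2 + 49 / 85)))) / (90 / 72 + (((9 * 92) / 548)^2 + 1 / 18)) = 38288760 / 42919738607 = 0.00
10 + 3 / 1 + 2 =15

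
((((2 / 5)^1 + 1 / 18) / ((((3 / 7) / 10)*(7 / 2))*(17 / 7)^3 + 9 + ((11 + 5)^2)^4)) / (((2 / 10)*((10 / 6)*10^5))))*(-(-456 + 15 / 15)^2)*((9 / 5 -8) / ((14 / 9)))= 1547197197 / 589269514540780000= 0.00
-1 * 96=-96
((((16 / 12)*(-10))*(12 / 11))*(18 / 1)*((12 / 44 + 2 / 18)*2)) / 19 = -10.58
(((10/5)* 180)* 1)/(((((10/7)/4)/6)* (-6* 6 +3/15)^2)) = 151200/32041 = 4.72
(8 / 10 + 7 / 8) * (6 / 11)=201 / 220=0.91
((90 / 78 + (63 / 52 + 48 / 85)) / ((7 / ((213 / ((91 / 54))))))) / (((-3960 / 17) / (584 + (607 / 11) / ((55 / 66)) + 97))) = -169.71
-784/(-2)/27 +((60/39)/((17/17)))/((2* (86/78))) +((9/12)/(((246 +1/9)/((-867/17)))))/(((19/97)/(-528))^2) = -1048362868529218/928353015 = -1129271.79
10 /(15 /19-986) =-190 /18719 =-0.01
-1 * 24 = -24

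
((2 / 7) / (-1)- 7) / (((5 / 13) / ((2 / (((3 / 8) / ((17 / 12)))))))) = -15028 / 105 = -143.12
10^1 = 10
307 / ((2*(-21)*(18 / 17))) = -5219 / 756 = -6.90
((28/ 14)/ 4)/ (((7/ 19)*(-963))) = -19/ 13482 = -0.00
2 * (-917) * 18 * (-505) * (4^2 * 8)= 2133895680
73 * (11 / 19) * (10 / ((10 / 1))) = 803 / 19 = 42.26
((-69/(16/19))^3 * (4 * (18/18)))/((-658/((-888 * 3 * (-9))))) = 6752969963307/84224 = 80178689.72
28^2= 784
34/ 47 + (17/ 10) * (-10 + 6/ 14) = -51153/ 3290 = -15.55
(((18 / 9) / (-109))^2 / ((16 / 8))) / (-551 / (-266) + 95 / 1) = 28 / 16146279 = 0.00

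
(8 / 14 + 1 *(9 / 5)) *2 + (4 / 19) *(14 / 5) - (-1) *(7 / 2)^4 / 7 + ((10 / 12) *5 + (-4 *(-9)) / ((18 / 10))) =1625893 / 31920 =50.94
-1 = -1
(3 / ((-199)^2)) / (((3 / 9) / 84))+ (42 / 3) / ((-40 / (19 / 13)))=-5070373 / 10296260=-0.49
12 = 12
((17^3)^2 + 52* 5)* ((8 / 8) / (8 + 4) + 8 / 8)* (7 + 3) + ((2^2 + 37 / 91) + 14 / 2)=47591754921 / 182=261493158.91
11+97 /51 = 658 /51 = 12.90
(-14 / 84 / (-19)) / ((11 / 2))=1 / 627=0.00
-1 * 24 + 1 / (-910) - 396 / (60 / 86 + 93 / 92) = -174800831 / 683410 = -255.78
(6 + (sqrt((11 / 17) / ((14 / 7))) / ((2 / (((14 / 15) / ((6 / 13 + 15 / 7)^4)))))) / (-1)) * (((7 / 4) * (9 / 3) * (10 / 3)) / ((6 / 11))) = 385 / 2 - 36961903979 * sqrt(374) / 3861666830664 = 192.31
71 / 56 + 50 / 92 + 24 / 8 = 6197 / 1288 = 4.81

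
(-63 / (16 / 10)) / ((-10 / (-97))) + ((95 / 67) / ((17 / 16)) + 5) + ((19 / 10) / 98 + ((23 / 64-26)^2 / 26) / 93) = -375.31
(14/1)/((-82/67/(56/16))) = -3283/82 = -40.04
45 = 45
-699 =-699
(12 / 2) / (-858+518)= -3 / 170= -0.02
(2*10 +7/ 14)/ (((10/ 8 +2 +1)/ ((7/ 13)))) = 574/ 221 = 2.60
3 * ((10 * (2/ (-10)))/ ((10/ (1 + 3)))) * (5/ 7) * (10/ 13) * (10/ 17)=-1200/ 1547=-0.78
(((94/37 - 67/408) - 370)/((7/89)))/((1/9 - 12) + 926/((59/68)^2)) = -3.84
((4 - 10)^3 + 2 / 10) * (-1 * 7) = 7553 / 5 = 1510.60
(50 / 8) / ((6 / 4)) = 25 / 6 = 4.17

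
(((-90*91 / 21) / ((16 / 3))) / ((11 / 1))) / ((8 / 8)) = -585 / 88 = -6.65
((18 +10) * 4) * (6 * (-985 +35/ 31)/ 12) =-55096.77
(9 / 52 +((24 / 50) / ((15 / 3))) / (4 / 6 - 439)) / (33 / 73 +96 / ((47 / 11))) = 1689770931 / 224055617500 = 0.01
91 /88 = 1.03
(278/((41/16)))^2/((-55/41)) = -8773.70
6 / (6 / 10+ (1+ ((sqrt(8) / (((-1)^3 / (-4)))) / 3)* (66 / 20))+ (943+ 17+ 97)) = 158790 / 28011977- 1320* sqrt(2) / 28011977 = 0.01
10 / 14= 5 / 7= 0.71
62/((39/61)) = 3782/39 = 96.97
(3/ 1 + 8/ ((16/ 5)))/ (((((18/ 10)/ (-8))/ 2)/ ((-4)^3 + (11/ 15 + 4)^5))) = -154495382888/ 1366875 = -113028.17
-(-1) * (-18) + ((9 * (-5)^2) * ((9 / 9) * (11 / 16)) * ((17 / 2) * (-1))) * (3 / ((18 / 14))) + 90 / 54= -3084.30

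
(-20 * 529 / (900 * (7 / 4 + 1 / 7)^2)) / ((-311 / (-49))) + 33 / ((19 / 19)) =1276972451 / 39311955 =32.48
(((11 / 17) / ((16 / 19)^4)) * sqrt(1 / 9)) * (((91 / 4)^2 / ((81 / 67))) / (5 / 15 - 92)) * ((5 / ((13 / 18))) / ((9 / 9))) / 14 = -794567137 / 802160640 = -0.99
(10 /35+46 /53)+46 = 17494 /371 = 47.15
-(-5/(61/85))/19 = 425/1159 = 0.37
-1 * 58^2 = -3364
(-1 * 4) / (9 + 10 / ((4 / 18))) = -2 / 27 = -0.07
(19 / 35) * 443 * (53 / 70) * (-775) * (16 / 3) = -110633048 / 147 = -752605.77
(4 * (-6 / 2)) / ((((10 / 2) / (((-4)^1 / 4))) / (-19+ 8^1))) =-132 / 5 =-26.40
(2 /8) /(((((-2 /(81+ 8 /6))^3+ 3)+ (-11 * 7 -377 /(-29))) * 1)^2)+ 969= 3275106237682390829365 /3379882363881227044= 969.00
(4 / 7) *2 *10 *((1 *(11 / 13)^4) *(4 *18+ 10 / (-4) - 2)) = 395.45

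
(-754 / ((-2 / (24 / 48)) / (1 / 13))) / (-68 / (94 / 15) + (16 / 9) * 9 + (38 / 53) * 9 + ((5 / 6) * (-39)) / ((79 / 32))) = -5706881 / 615080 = -9.28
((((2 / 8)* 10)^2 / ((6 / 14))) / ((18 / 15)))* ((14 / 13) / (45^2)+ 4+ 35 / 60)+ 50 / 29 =505084415 / 8794656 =57.43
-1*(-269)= 269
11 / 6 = 1.83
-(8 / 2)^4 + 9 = -247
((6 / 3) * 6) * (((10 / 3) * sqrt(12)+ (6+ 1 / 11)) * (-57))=-4560 * sqrt(3) - 45828 / 11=-12064.33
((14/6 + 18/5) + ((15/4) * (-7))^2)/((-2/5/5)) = -833995/96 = -8687.45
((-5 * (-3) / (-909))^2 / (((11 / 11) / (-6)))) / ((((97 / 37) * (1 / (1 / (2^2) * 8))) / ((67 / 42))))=-0.00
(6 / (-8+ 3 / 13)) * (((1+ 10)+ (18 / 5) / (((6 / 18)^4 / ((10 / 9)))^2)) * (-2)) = 4550676 / 101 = 45056.20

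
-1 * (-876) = 876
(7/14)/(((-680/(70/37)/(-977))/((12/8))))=20517/10064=2.04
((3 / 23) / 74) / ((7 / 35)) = 15 / 1702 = 0.01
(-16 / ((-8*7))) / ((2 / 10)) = 10 / 7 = 1.43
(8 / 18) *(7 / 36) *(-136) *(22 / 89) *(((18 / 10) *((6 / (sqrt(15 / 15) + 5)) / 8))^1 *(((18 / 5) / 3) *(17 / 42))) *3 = -6358 / 6675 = -0.95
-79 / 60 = -1.32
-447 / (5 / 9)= -4023 / 5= -804.60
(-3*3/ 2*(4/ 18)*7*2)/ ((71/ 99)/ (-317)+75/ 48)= -7029792/ 783439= -8.97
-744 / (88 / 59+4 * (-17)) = 3658 / 327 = 11.19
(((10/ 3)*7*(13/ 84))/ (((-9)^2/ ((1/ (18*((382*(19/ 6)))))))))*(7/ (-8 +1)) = -65/ 31746492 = -0.00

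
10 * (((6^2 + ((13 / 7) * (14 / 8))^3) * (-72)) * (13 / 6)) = -877695 / 8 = -109711.88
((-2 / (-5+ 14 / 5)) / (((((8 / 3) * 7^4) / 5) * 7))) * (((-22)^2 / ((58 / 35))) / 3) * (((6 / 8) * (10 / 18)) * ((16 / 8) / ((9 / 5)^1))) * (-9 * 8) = -68750 / 208887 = -0.33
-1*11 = -11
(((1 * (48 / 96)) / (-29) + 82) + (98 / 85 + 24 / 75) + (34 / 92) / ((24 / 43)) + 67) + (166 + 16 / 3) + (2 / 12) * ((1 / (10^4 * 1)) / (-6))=1316258565961 / 4082040000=322.45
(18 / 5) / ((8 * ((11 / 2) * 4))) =9 / 440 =0.02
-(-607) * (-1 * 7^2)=-29743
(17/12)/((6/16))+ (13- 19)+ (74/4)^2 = 12241/36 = 340.03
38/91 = 0.42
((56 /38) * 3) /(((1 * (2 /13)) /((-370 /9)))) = -67340 /57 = -1181.40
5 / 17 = 0.29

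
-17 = -17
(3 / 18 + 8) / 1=49 / 6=8.17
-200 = -200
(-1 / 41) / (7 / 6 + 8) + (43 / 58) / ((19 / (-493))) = -1648633 / 85690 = -19.24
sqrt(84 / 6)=sqrt(14)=3.74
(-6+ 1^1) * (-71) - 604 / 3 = 461 / 3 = 153.67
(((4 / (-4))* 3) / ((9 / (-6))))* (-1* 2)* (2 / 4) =-2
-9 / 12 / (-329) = 0.00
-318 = -318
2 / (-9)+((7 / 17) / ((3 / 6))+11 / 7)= 2327 / 1071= 2.17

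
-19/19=-1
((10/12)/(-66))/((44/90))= -25/968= -0.03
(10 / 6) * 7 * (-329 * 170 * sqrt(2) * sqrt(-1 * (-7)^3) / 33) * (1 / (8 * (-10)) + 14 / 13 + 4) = -7217291095 * sqrt(14) / 10296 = -2622827.36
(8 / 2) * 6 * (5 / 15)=8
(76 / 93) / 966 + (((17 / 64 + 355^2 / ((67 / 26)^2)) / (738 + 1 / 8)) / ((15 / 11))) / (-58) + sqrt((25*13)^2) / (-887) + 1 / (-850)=-5763492068365784789 / 8330865221553068880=-0.69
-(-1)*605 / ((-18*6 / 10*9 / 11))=-33275 / 486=-68.47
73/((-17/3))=-219/17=-12.88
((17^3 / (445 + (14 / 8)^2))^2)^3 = 235939405478581868802756050944 / 135753639700174677780481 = 1737996.90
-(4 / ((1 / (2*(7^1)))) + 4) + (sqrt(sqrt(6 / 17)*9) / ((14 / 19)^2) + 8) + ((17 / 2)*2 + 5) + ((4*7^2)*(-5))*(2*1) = -1990 + 1083*17^(3 / 4)*6^(1 / 4) / 3332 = -1985.74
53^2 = 2809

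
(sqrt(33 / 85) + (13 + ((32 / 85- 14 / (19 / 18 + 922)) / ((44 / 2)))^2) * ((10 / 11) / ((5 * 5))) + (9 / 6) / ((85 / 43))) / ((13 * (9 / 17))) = sqrt(2805) / 585 + 1307773038214679 / 7308252264777750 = 0.27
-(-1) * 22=22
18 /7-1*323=-2243 /7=-320.43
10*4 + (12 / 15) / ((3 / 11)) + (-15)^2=4019 / 15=267.93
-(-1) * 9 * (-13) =-117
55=55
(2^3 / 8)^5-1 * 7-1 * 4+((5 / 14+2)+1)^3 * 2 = 90103 / 1372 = 65.67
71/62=1.15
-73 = -73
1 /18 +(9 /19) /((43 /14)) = 3085 /14706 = 0.21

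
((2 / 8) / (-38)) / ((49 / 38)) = -1 / 196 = -0.01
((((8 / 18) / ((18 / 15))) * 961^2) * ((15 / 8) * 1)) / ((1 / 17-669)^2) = 6672439225 / 4655605824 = 1.43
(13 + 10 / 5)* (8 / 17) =120 / 17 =7.06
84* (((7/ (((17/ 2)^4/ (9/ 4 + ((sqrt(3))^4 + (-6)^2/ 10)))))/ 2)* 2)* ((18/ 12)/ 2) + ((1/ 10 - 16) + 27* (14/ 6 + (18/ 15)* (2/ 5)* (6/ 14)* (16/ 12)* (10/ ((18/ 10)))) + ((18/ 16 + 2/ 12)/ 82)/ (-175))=2574357541529/ 28764632400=89.50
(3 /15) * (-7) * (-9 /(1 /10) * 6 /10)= 378 /5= 75.60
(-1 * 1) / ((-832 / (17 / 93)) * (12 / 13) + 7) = 17 / 71305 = 0.00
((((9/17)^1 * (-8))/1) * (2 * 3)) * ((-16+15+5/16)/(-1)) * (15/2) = -4455/34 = -131.03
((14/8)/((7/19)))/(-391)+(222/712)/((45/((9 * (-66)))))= -2872921/695980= -4.13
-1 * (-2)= 2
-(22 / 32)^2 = -121 / 256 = -0.47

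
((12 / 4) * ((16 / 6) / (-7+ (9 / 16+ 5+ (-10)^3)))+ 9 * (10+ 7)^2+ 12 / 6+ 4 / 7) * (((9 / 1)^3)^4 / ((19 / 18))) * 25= 17415549842532375.35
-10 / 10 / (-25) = 1 / 25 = 0.04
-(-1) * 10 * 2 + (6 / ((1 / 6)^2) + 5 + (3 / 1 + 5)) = 249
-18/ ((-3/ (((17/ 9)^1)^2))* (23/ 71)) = 41038/ 621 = 66.08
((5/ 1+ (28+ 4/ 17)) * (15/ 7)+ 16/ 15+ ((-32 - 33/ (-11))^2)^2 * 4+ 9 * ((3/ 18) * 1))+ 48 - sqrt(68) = 10100407453/ 3570 - 2 * sqrt(17) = 2829237.54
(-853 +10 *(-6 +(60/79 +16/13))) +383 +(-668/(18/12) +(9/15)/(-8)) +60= -110362123/123240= -895.51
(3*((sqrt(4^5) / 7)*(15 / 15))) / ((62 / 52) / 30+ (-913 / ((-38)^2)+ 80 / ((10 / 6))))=6757920 / 23360743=0.29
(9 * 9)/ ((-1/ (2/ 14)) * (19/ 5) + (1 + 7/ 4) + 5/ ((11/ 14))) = -17820/ 3847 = -4.63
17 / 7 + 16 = 129 / 7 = 18.43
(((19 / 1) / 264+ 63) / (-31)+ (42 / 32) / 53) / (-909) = 1743523 / 788561136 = 0.00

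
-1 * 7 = -7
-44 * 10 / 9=-440 / 9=-48.89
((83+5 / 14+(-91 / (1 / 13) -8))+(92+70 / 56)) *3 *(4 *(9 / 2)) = -766881 / 14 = -54777.21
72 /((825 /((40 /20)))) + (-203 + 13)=-52202 /275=-189.83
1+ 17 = 18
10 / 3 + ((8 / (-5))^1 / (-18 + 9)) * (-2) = 134 / 45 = 2.98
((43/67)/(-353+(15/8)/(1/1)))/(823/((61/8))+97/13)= -272792/17222268327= -0.00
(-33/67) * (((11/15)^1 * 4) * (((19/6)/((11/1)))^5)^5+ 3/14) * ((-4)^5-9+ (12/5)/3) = 8129467314063309215042421583075341242800930893613/74621827073175368769782352238704382658897510400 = 108.94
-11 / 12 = -0.92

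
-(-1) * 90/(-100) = -9/10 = -0.90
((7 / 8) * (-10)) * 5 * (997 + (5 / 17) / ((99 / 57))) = -24474275 / 561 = -43626.16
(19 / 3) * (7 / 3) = 133 / 9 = 14.78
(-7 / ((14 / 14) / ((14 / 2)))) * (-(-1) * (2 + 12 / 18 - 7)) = 637 / 3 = 212.33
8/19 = 0.42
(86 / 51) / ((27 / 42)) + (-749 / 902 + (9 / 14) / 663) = 33789139 / 18837819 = 1.79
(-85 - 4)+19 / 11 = -87.27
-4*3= -12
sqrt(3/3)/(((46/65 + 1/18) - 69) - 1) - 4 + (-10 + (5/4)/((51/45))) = -71122699/5508476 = -12.91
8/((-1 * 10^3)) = -1/125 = -0.01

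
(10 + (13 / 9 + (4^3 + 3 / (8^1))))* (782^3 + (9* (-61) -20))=870184978447 / 24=36257707435.29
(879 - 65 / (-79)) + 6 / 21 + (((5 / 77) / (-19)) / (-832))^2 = 103014559801755575 / 117047568461824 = 880.11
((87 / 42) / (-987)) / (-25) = 29 / 345450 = 0.00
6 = 6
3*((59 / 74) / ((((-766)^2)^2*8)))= 177 / 203815301293312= 0.00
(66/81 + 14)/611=400/16497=0.02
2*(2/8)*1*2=1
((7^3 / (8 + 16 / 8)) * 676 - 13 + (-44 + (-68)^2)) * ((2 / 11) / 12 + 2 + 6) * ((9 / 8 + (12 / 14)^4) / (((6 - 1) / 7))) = 71133128169 / 137200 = 518463.03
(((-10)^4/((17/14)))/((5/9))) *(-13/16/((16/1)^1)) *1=-102375/136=-752.76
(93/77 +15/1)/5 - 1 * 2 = 478/385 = 1.24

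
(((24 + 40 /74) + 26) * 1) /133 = 1870 /4921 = 0.38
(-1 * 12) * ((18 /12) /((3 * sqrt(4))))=-3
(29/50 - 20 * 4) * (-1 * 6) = 11913/25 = 476.52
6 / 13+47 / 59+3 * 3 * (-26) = -178513 / 767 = -232.74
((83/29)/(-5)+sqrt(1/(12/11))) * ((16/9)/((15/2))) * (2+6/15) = -10624/32625+64 * sqrt(33)/675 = 0.22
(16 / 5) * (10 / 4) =8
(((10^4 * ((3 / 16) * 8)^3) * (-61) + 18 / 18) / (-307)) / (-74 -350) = -2058749 / 130168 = -15.82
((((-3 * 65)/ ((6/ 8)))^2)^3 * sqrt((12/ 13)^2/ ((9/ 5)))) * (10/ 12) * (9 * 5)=3564412800000000 * sqrt(5)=7970269320670362.39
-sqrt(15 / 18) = -sqrt(30) / 6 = -0.91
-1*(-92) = 92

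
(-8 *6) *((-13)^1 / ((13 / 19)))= 912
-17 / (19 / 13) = -221 / 19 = -11.63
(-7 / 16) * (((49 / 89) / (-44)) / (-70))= -49 / 626560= -0.00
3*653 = 1959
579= 579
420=420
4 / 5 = 0.80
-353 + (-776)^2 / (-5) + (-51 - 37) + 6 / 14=-120875.77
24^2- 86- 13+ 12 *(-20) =237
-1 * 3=-3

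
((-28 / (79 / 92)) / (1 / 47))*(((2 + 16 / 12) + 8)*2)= -8232896 / 237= -34737.96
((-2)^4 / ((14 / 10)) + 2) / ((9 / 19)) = 1786 / 63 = 28.35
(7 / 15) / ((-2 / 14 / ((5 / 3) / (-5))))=49 / 45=1.09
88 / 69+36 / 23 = 196 / 69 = 2.84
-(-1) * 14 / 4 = 7 / 2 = 3.50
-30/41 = -0.73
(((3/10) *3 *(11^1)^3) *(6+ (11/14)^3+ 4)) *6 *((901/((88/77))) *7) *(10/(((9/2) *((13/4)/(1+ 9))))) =517546126515/182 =2843660035.80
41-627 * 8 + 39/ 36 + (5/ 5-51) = -60287/ 12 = -5023.92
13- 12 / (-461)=6005 / 461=13.03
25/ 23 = 1.09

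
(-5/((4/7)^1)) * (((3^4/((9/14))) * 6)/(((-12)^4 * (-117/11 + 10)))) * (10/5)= 385/384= 1.00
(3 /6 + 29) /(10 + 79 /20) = 590 /279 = 2.11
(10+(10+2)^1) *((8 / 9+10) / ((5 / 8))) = 17248 / 45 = 383.29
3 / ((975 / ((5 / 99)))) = 1 / 6435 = 0.00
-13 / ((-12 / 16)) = 52 / 3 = 17.33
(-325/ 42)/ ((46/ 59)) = -19175/ 1932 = -9.92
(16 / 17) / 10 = 8 / 85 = 0.09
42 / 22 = 21 / 11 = 1.91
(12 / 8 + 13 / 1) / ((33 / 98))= 1421 / 33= 43.06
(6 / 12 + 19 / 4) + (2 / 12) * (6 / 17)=5.31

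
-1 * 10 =-10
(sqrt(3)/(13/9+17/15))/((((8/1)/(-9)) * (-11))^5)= 2657205 * sqrt(3)/612169023488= 0.00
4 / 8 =1 / 2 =0.50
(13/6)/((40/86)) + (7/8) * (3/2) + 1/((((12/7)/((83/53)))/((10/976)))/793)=340723/25440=13.39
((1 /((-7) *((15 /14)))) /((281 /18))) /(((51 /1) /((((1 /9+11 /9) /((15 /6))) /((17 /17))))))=-32 /358275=-0.00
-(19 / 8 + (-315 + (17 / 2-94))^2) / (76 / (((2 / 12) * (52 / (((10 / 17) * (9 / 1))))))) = -3455.07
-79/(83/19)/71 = -1501/5893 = -0.25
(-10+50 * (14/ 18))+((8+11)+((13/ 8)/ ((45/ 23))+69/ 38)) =345661/ 6840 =50.54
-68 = -68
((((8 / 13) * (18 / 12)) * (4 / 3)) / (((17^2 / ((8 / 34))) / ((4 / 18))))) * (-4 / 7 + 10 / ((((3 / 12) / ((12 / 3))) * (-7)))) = -20992 / 4023747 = -0.01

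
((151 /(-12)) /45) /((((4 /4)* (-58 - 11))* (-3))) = -151 /111780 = -0.00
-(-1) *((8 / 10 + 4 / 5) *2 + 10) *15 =198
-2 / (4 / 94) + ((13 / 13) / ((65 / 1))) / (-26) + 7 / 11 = -861911 / 18590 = -46.36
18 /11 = 1.64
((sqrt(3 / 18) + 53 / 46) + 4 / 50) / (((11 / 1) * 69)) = sqrt(6) / 4554 + 1417 / 872850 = 0.00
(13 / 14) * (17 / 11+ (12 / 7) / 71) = 111553 / 76538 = 1.46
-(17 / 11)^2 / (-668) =289 / 80828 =0.00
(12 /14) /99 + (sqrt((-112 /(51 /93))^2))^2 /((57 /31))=28774780390 /1268421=22685.51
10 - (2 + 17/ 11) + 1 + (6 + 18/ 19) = 14.40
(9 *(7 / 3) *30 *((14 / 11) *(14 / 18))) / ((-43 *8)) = -1715 / 946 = -1.81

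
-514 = -514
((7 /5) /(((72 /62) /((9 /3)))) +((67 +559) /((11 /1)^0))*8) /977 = 300697 /58620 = 5.13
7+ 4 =11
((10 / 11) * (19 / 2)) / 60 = 19 / 132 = 0.14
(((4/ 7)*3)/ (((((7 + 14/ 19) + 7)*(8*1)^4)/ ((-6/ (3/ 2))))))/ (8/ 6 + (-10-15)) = 171/ 35624960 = 0.00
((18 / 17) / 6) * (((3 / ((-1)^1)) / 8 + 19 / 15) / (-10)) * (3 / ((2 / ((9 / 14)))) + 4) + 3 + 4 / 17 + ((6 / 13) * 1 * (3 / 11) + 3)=171069961 / 27227200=6.28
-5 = -5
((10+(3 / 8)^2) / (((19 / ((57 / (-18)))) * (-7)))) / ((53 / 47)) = 30503 / 142464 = 0.21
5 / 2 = 2.50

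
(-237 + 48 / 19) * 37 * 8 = -1318680 / 19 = -69404.21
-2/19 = -0.11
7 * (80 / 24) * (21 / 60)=49 / 6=8.17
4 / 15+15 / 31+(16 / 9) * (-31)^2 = 2384327 / 1395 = 1709.19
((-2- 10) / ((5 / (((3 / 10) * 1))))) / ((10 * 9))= -0.01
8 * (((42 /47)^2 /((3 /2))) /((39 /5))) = 0.55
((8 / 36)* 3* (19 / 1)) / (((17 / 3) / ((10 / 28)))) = 95 / 119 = 0.80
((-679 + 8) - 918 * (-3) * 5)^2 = 171583801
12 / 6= 2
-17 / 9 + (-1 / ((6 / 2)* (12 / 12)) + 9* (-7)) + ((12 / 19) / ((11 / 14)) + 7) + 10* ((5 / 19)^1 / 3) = -106354 / 1881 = -56.54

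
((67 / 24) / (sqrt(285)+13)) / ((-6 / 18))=-0.28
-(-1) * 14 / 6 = 7 / 3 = 2.33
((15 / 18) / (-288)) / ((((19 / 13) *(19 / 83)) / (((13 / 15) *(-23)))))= 322621 / 1871424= 0.17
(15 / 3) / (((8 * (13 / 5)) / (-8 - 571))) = -139.18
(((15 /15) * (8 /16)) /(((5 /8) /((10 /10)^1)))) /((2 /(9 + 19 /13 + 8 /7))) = 2112 /455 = 4.64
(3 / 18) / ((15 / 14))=7 / 45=0.16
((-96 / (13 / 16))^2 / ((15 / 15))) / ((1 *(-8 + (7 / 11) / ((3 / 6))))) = -12976128 / 6253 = -2075.18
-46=-46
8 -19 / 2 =-3 / 2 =-1.50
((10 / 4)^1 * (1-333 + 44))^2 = 518400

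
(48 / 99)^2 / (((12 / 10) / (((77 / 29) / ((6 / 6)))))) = 4480 / 8613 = 0.52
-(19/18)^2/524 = -361/169776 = -0.00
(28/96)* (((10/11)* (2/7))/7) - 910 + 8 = -416719/462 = -901.99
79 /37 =2.14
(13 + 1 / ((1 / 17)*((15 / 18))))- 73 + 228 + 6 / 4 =1899 / 10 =189.90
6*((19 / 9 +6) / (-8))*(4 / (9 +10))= -73 / 57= -1.28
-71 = -71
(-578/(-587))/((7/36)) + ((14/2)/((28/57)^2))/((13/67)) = 132107985/854672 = 154.57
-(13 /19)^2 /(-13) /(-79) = -13 /28519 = -0.00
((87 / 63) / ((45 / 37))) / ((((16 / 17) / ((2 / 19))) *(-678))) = -18241 / 97387920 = -0.00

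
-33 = -33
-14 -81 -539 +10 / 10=-633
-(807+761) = -1568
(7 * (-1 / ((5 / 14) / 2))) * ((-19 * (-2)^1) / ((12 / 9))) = -5586 / 5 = -1117.20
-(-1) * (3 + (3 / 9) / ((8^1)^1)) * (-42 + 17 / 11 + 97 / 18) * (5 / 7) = -2534195 / 33264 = -76.18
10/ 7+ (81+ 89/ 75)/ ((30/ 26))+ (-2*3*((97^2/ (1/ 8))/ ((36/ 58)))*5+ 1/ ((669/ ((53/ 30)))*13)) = -55370576905291/ 15219750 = -3638074.01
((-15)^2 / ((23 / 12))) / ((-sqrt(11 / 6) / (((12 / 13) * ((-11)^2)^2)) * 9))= -4791600 * sqrt(66) / 299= -130191.11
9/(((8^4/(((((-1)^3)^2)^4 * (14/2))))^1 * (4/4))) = 63/4096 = 0.02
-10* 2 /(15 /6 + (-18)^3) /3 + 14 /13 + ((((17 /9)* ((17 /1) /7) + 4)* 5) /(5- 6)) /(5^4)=1204772003 /1193590125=1.01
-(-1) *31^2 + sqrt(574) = sqrt(574) + 961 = 984.96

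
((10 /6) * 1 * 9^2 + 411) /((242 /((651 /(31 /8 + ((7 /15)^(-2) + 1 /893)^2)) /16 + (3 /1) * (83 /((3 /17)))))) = 98334880553263263 /30853331484778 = 3187.17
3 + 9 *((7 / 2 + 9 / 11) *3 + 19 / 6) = 1629 / 11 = 148.09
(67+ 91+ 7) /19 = 165 /19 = 8.68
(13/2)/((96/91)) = 1183/192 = 6.16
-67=-67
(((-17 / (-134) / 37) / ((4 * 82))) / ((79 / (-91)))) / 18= -1547 / 2312490528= -0.00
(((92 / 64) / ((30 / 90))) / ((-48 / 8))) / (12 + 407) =-23 / 13408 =-0.00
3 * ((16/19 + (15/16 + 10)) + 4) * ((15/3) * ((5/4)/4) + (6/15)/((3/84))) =14693211/24320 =604.16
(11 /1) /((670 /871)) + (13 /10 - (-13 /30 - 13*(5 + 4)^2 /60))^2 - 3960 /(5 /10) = -27121871 /3600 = -7533.85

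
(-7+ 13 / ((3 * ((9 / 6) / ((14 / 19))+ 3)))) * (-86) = 223342 / 423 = 528.00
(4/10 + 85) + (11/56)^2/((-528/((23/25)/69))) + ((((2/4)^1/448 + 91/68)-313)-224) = -86415464707/191923200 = -450.26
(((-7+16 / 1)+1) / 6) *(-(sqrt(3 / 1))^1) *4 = -20 *sqrt(3) / 3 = -11.55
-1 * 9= -9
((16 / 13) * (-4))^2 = 4096 / 169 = 24.24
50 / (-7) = -50 / 7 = -7.14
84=84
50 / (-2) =-25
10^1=10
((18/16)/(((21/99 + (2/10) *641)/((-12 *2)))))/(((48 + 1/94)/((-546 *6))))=342972630/23905361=14.35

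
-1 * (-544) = 544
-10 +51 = 41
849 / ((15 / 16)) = 4528 / 5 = 905.60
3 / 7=0.43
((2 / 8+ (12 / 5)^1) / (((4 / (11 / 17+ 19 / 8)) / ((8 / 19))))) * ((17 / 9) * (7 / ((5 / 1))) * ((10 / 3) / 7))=7261 / 6840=1.06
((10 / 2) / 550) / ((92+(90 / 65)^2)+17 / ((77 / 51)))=1183 / 13686670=0.00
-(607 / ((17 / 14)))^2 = -72216004 / 289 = -249882.37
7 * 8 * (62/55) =3472/55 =63.13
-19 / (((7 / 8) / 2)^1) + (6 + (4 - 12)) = -318 / 7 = -45.43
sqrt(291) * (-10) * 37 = -370 * sqrt(291) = -6311.73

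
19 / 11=1.73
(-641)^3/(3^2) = -263374721/9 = -29263857.89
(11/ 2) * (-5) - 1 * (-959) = 1863/ 2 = 931.50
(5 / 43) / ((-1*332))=-5 / 14276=-0.00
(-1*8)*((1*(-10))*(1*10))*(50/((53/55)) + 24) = 3217600/53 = 60709.43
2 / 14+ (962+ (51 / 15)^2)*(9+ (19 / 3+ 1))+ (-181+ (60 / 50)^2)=2751361 / 175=15722.06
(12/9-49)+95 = 142/3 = 47.33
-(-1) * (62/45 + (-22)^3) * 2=-958196/45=-21293.24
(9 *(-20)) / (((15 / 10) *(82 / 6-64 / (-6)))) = -360 / 73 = -4.93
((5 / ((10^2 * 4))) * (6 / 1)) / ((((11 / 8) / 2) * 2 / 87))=261 / 55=4.75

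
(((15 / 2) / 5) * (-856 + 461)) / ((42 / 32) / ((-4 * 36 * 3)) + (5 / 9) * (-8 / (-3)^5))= -331724160 / 8539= -38848.13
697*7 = 4879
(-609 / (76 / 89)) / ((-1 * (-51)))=-18067 / 1292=-13.98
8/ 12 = 2/ 3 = 0.67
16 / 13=1.23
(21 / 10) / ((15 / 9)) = 63 / 50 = 1.26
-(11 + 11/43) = -484/43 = -11.26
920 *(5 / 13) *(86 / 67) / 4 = 98900 / 871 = 113.55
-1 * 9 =-9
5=5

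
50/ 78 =25/ 39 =0.64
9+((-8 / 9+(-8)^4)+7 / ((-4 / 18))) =73307 / 18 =4072.61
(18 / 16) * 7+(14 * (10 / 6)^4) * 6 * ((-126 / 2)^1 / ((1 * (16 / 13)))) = -796061 / 24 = -33169.21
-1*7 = -7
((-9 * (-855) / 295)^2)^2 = 5609891727441 / 12117361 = 462963.16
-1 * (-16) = 16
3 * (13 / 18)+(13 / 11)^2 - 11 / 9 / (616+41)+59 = 89522129 / 1430946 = 62.56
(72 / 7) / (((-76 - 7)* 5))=-72 / 2905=-0.02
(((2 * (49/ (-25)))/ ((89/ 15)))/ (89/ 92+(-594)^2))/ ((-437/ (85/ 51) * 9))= 392/ 494023974219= 0.00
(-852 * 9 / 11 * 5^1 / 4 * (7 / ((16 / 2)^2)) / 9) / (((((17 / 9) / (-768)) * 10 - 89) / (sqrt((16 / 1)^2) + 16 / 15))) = 6870528 / 3384359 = 2.03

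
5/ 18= 0.28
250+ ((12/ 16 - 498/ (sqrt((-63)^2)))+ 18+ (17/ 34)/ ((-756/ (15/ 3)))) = 260.84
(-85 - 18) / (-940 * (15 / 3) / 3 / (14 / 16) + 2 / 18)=6489 / 112793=0.06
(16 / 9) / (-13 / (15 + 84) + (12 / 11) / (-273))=-16016 / 1219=-13.14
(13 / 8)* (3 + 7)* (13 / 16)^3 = 142805 / 16384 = 8.72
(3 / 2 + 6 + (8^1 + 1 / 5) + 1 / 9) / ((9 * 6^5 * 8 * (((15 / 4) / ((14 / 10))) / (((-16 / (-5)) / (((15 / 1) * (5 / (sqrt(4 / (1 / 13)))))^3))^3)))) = 4661184446464 * sqrt(13) / 69276181876659393310546875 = 0.00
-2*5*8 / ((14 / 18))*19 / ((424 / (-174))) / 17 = 47.18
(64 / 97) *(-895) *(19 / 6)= -544160 / 291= -1869.97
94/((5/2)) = 188/5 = 37.60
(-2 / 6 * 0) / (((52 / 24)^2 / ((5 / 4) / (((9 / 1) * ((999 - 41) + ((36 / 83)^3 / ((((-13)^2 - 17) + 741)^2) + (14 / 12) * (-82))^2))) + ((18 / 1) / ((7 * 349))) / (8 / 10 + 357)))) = 0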